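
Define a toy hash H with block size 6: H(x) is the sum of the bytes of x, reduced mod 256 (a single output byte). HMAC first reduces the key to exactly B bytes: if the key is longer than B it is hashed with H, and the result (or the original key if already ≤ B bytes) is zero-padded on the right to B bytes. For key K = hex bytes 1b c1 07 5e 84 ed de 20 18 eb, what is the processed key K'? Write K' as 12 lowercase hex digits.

|K| = 10 > B = 6, so first hash the key.
H(K): sum = 27+193+7+94+132+237+222+32+24+235 = 1203; mod 256 = 179 → b3.
Zero-pad H(K) = b3 to 6 bytes: K' = b3 00 00 00 00 00.

b30000000000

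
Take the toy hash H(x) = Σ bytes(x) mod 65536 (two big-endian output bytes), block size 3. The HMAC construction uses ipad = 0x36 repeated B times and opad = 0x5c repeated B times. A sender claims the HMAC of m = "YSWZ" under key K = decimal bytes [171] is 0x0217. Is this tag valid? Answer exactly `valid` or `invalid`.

Key decimal bytes [171] = ab is 1 byte ≤ B = 3; zero-pad to 3 bytes: K' = ab 00 00.
K' ⊕ ipad = 9d 36 36; K' ⊕ opad = f7 5c 5c.
Inner hash: sum = 157+54+54+89+83+87+90 = 614 → 02 66.
Outer hash (recomputed tag): sum = 247+92+92+2+102 = 535 → 02 17.
Recomputed tag = 0217; claimed = 0217 → match.

valid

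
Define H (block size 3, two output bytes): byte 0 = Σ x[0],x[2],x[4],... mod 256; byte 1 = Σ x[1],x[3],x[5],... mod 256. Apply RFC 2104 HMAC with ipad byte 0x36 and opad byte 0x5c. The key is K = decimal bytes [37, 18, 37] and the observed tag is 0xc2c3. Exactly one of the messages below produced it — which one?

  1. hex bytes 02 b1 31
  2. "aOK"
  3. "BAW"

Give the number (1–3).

Key decimal bytes [37, 18, 37] = 25 12 25 is exactly B = 3 bytes: K' = 25 12 25.
K' ⊕ ipad = 13 24 13; K' ⊕ opad = 79 4e 79.
m1: inner = H(13 24 13 02 b1 31) = d7 57; tag = H(79 4e 79 d7 57) = 4925
m2: inner = H(13 24 13 61 4f 4b) = 75 d0; tag = H(79 4e 79 75 d0) = c2c3 ← matches
m3: inner = H(13 24 13 42 41 57) = 67 bd; tag = H(79 4e 79 67 bd) = afb5

2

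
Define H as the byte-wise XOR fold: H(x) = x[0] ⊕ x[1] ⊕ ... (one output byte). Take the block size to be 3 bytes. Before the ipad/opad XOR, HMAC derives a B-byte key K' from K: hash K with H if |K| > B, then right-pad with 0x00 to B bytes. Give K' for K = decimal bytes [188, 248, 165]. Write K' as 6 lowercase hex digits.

bcf8a5

Key decimal bytes [188, 248, 165] = bc f8 a5 is exactly B = 3 bytes: K' = bc f8 a5.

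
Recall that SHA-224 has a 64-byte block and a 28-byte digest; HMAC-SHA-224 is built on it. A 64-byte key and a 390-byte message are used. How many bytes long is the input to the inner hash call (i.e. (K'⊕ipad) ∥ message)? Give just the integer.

Key is 64 ≤ 64 bytes, zero-padded: |K'| = 64.
Inner input = (K'⊕ipad) ∥ m → 64 + 390 = 454 bytes.

454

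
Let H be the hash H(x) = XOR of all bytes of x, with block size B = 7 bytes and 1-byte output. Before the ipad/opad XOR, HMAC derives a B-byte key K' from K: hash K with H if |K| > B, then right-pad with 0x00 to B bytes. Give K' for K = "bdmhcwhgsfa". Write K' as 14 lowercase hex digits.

6c000000000000

|K| = 11 > B = 7, so first hash the key.
H(K): XOR 62⊕64⊕6d⊕68⊕63⊕77⊕68⊕67⊕73⊕66⊕61 = 6c.
Zero-pad H(K) = 6c to 7 bytes: K' = 6c 00 00 00 00 00 00.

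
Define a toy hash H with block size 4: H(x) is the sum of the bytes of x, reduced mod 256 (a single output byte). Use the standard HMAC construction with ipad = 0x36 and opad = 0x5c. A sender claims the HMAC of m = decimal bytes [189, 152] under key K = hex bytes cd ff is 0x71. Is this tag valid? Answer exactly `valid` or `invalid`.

valid

Key hex bytes cd ff is 2 bytes ≤ B = 4; zero-pad to 4 bytes: K' = cd ff 00 00.
K' ⊕ ipad = fb c9 36 36; K' ⊕ opad = 91 a3 5c 5c.
Inner hash: sum = 251+201+54+54+189+152 = 901; mod 256 = 133 → 85.
Outer hash (recomputed tag): sum = 145+163+92+92+133 = 625; mod 256 = 113 → 71.
Recomputed tag = 71; claimed = 71 → match.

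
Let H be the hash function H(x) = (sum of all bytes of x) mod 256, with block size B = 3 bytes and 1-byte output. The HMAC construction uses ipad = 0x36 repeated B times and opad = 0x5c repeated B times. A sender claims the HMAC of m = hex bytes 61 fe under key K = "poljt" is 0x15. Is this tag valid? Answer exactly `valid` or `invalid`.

invalid

Key "poljt" = 70 6f 6c 6a 74 is 5 bytes > B = 3, so hash it first: H(key) = 29, then zero-pad to 3 bytes: K' = 29 00 00.
K' ⊕ ipad = 1f 36 36; K' ⊕ opad = 75 5c 5c.
Inner hash: sum = 31+54+54+97+254 = 490; mod 256 = 234 → ea.
Outer hash (recomputed tag): sum = 117+92+92+234 = 535; mod 256 = 23 → 17.
Recomputed tag = 17; claimed = 15 → mismatch.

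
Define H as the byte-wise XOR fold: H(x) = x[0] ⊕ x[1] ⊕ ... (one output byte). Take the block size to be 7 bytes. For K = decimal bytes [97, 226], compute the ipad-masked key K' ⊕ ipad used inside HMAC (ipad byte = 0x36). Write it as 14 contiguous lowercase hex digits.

57d43636363636

Key decimal bytes [97, 226] = 61 e2 is 2 bytes ≤ B = 7; zero-pad to 7 bytes: K' = 61 e2 00 00 00 00 00.
XOR each byte with 0x36: 61⊕36=57, e2⊕36=d4, 00⊕36=36, 00⊕36=36, 00⊕36=36, 00⊕36=36, 00⊕36=36.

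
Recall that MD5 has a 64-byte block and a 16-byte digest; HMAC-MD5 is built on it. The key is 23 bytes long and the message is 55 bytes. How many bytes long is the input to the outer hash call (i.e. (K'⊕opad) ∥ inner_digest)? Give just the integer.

Key is 23 ≤ 64 bytes, zero-padded: |K'| = 64.
Outer input = (K'⊕opad) ∥ H(inner) → 64 + 16 = 80 bytes.

80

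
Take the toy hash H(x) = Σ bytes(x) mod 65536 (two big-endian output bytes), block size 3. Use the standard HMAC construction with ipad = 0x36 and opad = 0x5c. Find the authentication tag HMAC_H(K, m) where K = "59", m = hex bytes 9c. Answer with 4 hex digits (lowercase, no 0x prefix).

020e

Key "59" = 35 39 is 2 bytes ≤ B = 3; zero-pad to 3 bytes: K' = 35 39 00.
K' ⊕ ipad = 03 0f 36.  K' ⊕ opad = 69 65 5c.
Inner input = (K'⊕ipad) ∥ m = 03 0f 36 ∥ 9c.
Inner hash: sum = 3+15+54+156 = 228 → 00 e4.
Outer input = (K'⊕opad) ∥ inner = 69 65 5c ∥ 00 e4.
Outer hash (tag): sum = 105+101+92+0+228 = 526 → 02 0e.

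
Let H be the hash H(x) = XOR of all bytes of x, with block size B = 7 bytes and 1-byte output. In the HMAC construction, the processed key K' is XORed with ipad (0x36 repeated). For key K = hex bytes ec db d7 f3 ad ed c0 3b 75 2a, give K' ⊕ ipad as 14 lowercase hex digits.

Key hex bytes ec db d7 f3 ad ed c0 3b 75 2a is 10 bytes > B = 7, so hash it first: H(key) = f7, then zero-pad to 7 bytes: K' = f7 00 00 00 00 00 00.
XOR each byte with 0x36: f7⊕36=c1, 00⊕36=36, 00⊕36=36, 00⊕36=36, 00⊕36=36, 00⊕36=36, 00⊕36=36.

c1363636363636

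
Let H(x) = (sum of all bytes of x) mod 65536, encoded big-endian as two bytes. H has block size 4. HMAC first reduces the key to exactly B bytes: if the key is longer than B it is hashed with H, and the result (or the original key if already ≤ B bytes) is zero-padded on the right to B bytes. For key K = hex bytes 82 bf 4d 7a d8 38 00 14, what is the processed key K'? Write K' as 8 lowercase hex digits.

|K| = 8 > B = 4, so first hash the key.
H(K): sum = 130+191+77+122+216+56+0+20 = 812 → 03 2c.
Zero-pad H(K) = 03 2c to 4 bytes: K' = 03 2c 00 00.

032c0000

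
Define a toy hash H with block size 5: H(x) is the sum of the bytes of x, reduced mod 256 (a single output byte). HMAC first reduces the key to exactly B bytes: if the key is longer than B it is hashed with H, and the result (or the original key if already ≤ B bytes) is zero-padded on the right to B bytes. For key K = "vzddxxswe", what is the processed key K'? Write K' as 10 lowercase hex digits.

|K| = 9 > B = 5, so first hash the key.
H(K): sum = 118+122+100+100+120+120+115+119+101 = 1015; mod 256 = 247 → f7.
Zero-pad H(K) = f7 to 5 bytes: K' = f7 00 00 00 00.

f700000000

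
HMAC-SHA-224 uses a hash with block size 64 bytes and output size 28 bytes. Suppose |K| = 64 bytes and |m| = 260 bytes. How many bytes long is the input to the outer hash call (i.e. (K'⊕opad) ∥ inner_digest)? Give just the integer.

Key is 64 ≤ 64 bytes, zero-padded: |K'| = 64.
Outer input = (K'⊕opad) ∥ H(inner) → 64 + 28 = 92 bytes.

92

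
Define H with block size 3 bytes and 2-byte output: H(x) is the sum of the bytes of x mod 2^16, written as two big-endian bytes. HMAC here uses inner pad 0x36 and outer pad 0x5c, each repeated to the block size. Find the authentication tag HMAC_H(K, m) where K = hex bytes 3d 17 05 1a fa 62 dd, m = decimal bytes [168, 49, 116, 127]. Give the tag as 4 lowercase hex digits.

Key hex bytes 3d 17 05 1a fa 62 dd is 7 bytes > B = 3, so hash it first: H(key) = 02 ac, then zero-pad to 3 bytes: K' = 02 ac 00.
K' ⊕ ipad = 34 9a 36.  K' ⊕ opad = 5e f0 5c.
Inner input = (K'⊕ipad) ∥ m = 34 9a 36 ∥ a8 31 74 7f.
Inner hash: sum = 52+154+54+168+49+116+127 = 720 → 02 d0.
Outer input = (K'⊕opad) ∥ inner = 5e f0 5c ∥ 02 d0.
Outer hash (tag): sum = 94+240+92+2+208 = 636 → 02 7c.

027c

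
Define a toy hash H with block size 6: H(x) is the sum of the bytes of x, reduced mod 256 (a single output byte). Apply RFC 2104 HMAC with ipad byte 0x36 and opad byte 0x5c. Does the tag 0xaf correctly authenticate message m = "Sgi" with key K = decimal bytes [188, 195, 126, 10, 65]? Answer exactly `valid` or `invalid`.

invalid

Key decimal bytes [188, 195, 126, 10, 65] = bc c3 7e 0a 41 is 5 bytes ≤ B = 6; zero-pad to 6 bytes: K' = bc c3 7e 0a 41 00.
K' ⊕ ipad = 8a f5 48 3c 77 36; K' ⊕ opad = e0 9f 22 56 1d 5c.
Inner hash: sum = 138+245+72+60+119+54+83+103+105 = 979; mod 256 = 211 → d3.
Outer hash (recomputed tag): sum = 224+159+34+86+29+92+211 = 835; mod 256 = 67 → 43.
Recomputed tag = 43; claimed = af → mismatch.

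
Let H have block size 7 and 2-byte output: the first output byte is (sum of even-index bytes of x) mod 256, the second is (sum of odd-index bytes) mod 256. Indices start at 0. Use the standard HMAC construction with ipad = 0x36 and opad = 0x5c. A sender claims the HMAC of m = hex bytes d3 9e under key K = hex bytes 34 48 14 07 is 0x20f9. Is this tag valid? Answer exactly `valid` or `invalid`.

Key hex bytes 34 48 14 07 is 4 bytes ≤ B = 7; zero-pad to 7 bytes: K' = 34 48 14 07 00 00 00.
K' ⊕ ipad = 02 7e 22 31 36 36 36; K' ⊕ opad = 68 14 48 5b 5c 5c 5c.
Inner hash: even-index sum = 302 mod 256 = 46; odd-index sum = 440 mod 256 = 184 → 2e b8.
Outer hash (recomputed tag): even-index sum = 544 mod 256 = 32; odd-index sum = 249 mod 256 = 249 → 20 f9.
Recomputed tag = 20f9; claimed = 20f9 → match.

valid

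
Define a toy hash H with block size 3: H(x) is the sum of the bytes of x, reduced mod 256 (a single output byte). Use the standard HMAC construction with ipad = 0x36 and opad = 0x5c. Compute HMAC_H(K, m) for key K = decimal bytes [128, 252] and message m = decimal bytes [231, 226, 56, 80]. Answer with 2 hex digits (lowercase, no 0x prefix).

df

Key decimal bytes [128, 252] = 80 fc is 2 bytes ≤ B = 3; zero-pad to 3 bytes: K' = 80 fc 00.
K' ⊕ ipad = b6 ca 36.  K' ⊕ opad = dc a0 5c.
Inner input = (K'⊕ipad) ∥ m = b6 ca 36 ∥ e7 e2 38 50.
Inner hash: sum = 182+202+54+231+226+56+80 = 1031; mod 256 = 7 → 07.
Outer input = (K'⊕opad) ∥ inner = dc a0 5c ∥ 07.
Outer hash (tag): sum = 220+160+92+7 = 479; mod 256 = 223 → df.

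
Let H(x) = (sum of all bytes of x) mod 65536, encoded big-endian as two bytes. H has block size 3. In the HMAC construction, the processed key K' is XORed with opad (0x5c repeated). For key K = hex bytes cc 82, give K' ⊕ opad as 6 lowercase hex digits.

Key hex bytes cc 82 is 2 bytes ≤ B = 3; zero-pad to 3 bytes: K' = cc 82 00.
XOR each byte with 0x5c: cc⊕5c=90, 82⊕5c=de, 00⊕5c=5c.

90de5c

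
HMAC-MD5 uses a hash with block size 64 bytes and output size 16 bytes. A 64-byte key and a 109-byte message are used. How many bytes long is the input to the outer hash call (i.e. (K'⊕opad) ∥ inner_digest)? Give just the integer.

80

Key is 64 ≤ 64 bytes, zero-padded: |K'| = 64.
Outer input = (K'⊕opad) ∥ H(inner) → 64 + 16 = 80 bytes.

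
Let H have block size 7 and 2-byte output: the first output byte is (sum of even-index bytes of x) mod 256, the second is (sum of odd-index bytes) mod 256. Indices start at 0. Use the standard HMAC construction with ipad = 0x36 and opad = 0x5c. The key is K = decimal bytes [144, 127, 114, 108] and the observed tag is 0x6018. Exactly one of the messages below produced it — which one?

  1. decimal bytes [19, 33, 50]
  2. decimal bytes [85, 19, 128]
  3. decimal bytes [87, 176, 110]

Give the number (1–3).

Key decimal bytes [144, 127, 114, 108] = 90 7f 72 6c is 4 bytes ≤ B = 7; zero-pad to 7 bytes: K' = 90 7f 72 6c 00 00 00.
K' ⊕ ipad = a6 49 44 5a 36 36 36; K' ⊕ opad = cc 23 2e 30 5c 5c 5c.
m1: inner = H(a6 49 44 5a 36 36 36 13 21 32) = 77 1e; tag = H(cc 23 2e 30 5c 5c 5c 77 1e) = d026
m2: inner = H(a6 49 44 5a 36 36 36 55 13 80) = 69 ae; tag = H(cc 23 2e 30 5c 5c 5c 69 ae) = 6018 ← matches
m3: inner = H(a6 49 44 5a 36 36 36 57 b0 6e) = 06 9e; tag = H(cc 23 2e 30 5c 5c 5c 06 9e) = 50b5

2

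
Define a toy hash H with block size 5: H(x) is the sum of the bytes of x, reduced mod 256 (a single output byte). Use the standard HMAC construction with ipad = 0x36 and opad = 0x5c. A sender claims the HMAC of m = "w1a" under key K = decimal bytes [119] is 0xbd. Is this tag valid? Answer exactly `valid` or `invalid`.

Key decimal bytes [119] = 77 is 1 byte ≤ B = 5; zero-pad to 5 bytes: K' = 77 00 00 00 00.
K' ⊕ ipad = 41 36 36 36 36; K' ⊕ opad = 2b 5c 5c 5c 5c.
Inner hash: sum = 65+54+54+54+54+119+49+97 = 546; mod 256 = 34 → 22.
Outer hash (recomputed tag): sum = 43+92+92+92+92+34 = 445; mod 256 = 189 → bd.
Recomputed tag = bd; claimed = bd → match.

valid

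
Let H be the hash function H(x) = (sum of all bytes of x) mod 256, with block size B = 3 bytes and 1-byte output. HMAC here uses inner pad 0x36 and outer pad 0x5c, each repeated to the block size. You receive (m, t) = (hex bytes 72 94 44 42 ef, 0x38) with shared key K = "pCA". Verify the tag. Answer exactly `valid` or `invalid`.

invalid

Key "pCA" = 70 43 41 is exactly B = 3 bytes: K' = 70 43 41.
K' ⊕ ipad = 46 75 77; K' ⊕ opad = 2c 1f 1d.
Inner hash: sum = 70+117+119+114+148+68+66+239 = 941; mod 256 = 173 → ad.
Outer hash (recomputed tag): sum = 44+31+29+173 = 277; mod 256 = 21 → 15.
Recomputed tag = 15; claimed = 38 → mismatch.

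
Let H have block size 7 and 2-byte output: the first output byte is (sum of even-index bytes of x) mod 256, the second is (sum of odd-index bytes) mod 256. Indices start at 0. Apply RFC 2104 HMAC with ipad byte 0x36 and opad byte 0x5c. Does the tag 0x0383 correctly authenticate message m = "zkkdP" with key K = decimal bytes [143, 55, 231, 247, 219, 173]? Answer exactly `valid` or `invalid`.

Key decimal bytes [143, 55, 231, 247, 219, 173] = 8f 37 e7 f7 db ad is 6 bytes ≤ B = 7; zero-pad to 7 bytes: K' = 8f 37 e7 f7 db ad 00.
K' ⊕ ipad = b9 01 d1 c1 ed 9b 36; K' ⊕ opad = d3 6b bb ab 87 f1 5c.
Inner hash: even-index sum = 892 mod 256 = 124; odd-index sum = 658 mod 256 = 146 → 7c 92.
Outer hash (recomputed tag): even-index sum = 771 mod 256 = 3; odd-index sum = 643 mod 256 = 131 → 03 83.
Recomputed tag = 0383; claimed = 0383 → match.

valid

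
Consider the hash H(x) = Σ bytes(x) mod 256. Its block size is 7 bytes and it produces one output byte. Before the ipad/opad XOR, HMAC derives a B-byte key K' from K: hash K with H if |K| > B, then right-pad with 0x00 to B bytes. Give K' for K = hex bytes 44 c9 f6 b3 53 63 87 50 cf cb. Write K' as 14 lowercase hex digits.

dd000000000000

|K| = 10 > B = 7, so first hash the key.
H(K): sum = 68+201+246+179+83+99+135+80+207+203 = 1501; mod 256 = 221 → dd.
Zero-pad H(K) = dd to 7 bytes: K' = dd 00 00 00 00 00 00.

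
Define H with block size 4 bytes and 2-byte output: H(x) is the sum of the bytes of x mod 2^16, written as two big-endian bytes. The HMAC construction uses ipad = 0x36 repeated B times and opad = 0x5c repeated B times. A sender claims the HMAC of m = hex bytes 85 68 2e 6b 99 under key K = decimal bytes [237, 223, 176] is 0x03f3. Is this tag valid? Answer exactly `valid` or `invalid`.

Key decimal bytes [237, 223, 176] = ed df b0 is 3 bytes ≤ B = 4; zero-pad to 4 bytes: K' = ed df b0 00.
K' ⊕ ipad = db e9 86 36; K' ⊕ opad = b1 83 ec 5c.
Inner hash: sum = 219+233+134+54+133+104+46+107+153 = 1183 → 04 9f.
Outer hash (recomputed tag): sum = 177+131+236+92+4+159 = 799 → 03 1f.
Recomputed tag = 031f; claimed = 03f3 → mismatch.

invalid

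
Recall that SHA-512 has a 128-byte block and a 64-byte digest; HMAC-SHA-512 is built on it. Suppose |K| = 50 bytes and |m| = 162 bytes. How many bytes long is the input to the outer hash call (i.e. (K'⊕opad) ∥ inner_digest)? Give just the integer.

Key is 50 ≤ 128 bytes, zero-padded: |K'| = 128.
Outer input = (K'⊕opad) ∥ H(inner) → 128 + 64 = 192 bytes.

192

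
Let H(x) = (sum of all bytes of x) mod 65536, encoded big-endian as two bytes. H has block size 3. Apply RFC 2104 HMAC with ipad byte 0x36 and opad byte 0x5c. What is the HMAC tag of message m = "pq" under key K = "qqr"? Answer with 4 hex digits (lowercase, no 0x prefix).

013c

Key "qqr" = 71 71 72 is exactly B = 3 bytes: K' = 71 71 72.
K' ⊕ ipad = 47 47 44.  K' ⊕ opad = 2d 2d 2e.
Inner input = (K'⊕ipad) ∥ m = 47 47 44 ∥ 70 71.
Inner hash: sum = 71+71+68+112+113 = 435 → 01 b3.
Outer input = (K'⊕opad) ∥ inner = 2d 2d 2e ∥ 01 b3.
Outer hash (tag): sum = 45+45+46+1+179 = 316 → 01 3c.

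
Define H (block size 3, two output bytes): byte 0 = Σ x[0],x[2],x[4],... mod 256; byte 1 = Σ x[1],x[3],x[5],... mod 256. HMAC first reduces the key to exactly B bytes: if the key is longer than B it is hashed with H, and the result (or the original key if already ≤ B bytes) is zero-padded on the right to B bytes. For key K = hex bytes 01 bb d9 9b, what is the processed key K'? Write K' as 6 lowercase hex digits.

da5600

|K| = 4 > B = 3, so first hash the key.
H(K): even-index sum = 218 mod 256 = 218; odd-index sum = 342 mod 256 = 86 → da 56.
Zero-pad H(K) = da 56 to 3 bytes: K' = da 56 00.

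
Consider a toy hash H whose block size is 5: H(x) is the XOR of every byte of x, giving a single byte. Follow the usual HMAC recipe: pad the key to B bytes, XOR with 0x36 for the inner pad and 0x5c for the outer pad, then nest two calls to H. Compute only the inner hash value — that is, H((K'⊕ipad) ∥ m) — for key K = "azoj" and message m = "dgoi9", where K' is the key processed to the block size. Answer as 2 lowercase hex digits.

Key "azoj" = 61 7a 6f 6a is 4 bytes ≤ B = 5; zero-pad to 5 bytes: K' = 61 7a 6f 6a 00.
K' ⊕ ipad = 57 4c 59 5c 36.
Inner input = 57 4c 59 5c 36 ∥ 64 67 6f 69 39.
Inner hash: XOR 57⊕4c⊕59⊕5c⊕36⊕64⊕67⊕6f⊕69⊕39 = 14.

14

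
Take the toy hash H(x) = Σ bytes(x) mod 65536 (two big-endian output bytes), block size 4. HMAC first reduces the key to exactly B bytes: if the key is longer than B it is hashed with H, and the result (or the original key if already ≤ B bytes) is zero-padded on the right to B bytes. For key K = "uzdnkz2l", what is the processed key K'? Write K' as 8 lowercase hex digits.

03440000

|K| = 8 > B = 4, so first hash the key.
H(K): sum = 117+122+100+110+107+122+50+108 = 836 → 03 44.
Zero-pad H(K) = 03 44 to 4 bytes: K' = 03 44 00 00.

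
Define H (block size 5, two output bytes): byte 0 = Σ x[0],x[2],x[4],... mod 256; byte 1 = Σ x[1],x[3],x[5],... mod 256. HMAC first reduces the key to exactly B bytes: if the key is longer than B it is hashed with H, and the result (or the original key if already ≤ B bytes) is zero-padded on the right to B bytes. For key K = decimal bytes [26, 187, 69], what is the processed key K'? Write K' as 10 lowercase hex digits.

Key decimal bytes [26, 187, 69] = 1a bb 45 is 3 bytes ≤ B = 5; zero-pad to 5 bytes: K' = 1a bb 45 00 00.

1abb450000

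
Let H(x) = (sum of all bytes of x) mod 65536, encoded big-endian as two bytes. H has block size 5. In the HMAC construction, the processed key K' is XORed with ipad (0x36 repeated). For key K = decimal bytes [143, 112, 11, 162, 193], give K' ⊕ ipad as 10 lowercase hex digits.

Key decimal bytes [143, 112, 11, 162, 193] = 8f 70 0b a2 c1 is exactly B = 5 bytes: K' = 8f 70 0b a2 c1.
XOR each byte with 0x36: 8f⊕36=b9, 70⊕36=46, 0b⊕36=3d, a2⊕36=94, c1⊕36=f7.

b9463d94f7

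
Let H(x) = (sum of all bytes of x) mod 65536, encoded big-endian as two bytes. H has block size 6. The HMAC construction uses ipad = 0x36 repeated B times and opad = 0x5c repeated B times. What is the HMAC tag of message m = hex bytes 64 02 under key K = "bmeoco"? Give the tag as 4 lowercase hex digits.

01be

Key "bmeoco" = 62 6d 65 6f 63 6f is exactly B = 6 bytes: K' = 62 6d 65 6f 63 6f.
K' ⊕ ipad = 54 5b 53 59 55 59.  K' ⊕ opad = 3e 31 39 33 3f 33.
Inner input = (K'⊕ipad) ∥ m = 54 5b 53 59 55 59 ∥ 64 02.
Inner hash: sum = 84+91+83+89+85+89+100+2 = 623 → 02 6f.
Outer input = (K'⊕opad) ∥ inner = 3e 31 39 33 3f 33 ∥ 02 6f.
Outer hash (tag): sum = 62+49+57+51+63+51+2+111 = 446 → 01 be.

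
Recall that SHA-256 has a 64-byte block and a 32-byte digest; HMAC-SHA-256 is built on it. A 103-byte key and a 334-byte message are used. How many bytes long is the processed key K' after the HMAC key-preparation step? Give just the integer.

64

Key is 103 > 64 bytes, so it is hashed to 32 bytes then zero-padded to 64: |K'| = 64.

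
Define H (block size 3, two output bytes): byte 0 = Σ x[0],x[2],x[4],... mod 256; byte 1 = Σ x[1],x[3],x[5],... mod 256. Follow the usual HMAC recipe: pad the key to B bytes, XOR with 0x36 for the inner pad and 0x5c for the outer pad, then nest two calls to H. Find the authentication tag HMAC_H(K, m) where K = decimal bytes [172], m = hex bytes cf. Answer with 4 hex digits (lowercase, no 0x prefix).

Key decimal bytes [172] = ac is 1 byte ≤ B = 3; zero-pad to 3 bytes: K' = ac 00 00.
K' ⊕ ipad = 9a 36 36.  K' ⊕ opad = f0 5c 5c.
Inner input = (K'⊕ipad) ∥ m = 9a 36 36 ∥ cf.
Inner hash: even-index sum = 208 mod 256 = 208; odd-index sum = 261 mod 256 = 5 → d0 05.
Outer input = (K'⊕opad) ∥ inner = f0 5c 5c ∥ d0 05.
Outer hash (tag): even-index sum = 337 mod 256 = 81; odd-index sum = 300 mod 256 = 44 → 51 2c.

512c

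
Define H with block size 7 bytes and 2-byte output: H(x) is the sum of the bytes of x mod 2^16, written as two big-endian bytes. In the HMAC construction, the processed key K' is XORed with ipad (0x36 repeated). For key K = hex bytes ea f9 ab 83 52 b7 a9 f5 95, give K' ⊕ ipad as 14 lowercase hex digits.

Key hex bytes ea f9 ab 83 52 b7 a9 f5 95 is 9 bytes > B = 7, so hash it first: H(key) = 06 4d, then zero-pad to 7 bytes: K' = 06 4d 00 00 00 00 00.
XOR each byte with 0x36: 06⊕36=30, 4d⊕36=7b, 00⊕36=36, 00⊕36=36, 00⊕36=36, 00⊕36=36, 00⊕36=36.

307b3636363636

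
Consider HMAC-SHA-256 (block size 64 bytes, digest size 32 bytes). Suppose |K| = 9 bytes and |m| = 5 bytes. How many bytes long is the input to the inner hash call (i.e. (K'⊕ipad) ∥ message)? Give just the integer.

Key is 9 ≤ 64 bytes, zero-padded: |K'| = 64.
Inner input = (K'⊕ipad) ∥ m → 64 + 5 = 69 bytes.

69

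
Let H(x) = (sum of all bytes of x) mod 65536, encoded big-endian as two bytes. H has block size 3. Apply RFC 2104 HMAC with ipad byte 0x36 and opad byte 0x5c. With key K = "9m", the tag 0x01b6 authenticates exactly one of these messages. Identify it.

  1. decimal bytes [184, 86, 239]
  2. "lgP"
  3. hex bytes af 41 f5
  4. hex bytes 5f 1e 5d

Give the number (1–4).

2

Key "9m" = 39 6d is 2 bytes ≤ B = 3; zero-pad to 3 bytes: K' = 39 6d 00.
K' ⊕ ipad = 0f 5b 36; K' ⊕ opad = 65 31 5c.
m1: inner = H(0f 5b 36 b8 56 ef) = 02 9d; tag = H(65 31 5c 02 9d) = 0191
m2: inner = H(0f 5b 36 6c 67 50) = 01 c3; tag = H(65 31 5c 01 c3) = 01b6 ← matches
m3: inner = H(0f 5b 36 af 41 f5) = 02 85; tag = H(65 31 5c 02 85) = 0179
m4: inner = H(0f 5b 36 5f 1e 5d) = 01 7a; tag = H(65 31 5c 01 7a) = 016d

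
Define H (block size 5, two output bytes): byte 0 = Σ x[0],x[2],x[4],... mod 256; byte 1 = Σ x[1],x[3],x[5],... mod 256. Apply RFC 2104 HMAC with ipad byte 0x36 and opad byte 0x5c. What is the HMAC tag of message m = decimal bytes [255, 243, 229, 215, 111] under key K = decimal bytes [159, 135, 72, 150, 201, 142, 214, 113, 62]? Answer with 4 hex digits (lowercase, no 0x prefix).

03c4

Key decimal bytes [159, 135, 72, 150, 201, 142, 214, 113, 62] = 9f 87 48 96 c9 8e d6 71 3e is 9 bytes > B = 5, so hash it first: H(key) = c4 1c, then zero-pad to 5 bytes: K' = c4 1c 00 00 00.
K' ⊕ ipad = f2 2a 36 36 36.  K' ⊕ opad = 98 40 5c 5c 5c.
Inner input = (K'⊕ipad) ∥ m = f2 2a 36 36 36 ∥ ff f3 e5 d7 6f.
Inner hash: even-index sum = 808 mod 256 = 40; odd-index sum = 691 mod 256 = 179 → 28 b3.
Outer input = (K'⊕opad) ∥ inner = 98 40 5c 5c 5c ∥ 28 b3.
Outer hash (tag): even-index sum = 515 mod 256 = 3; odd-index sum = 196 mod 256 = 196 → 03 c4.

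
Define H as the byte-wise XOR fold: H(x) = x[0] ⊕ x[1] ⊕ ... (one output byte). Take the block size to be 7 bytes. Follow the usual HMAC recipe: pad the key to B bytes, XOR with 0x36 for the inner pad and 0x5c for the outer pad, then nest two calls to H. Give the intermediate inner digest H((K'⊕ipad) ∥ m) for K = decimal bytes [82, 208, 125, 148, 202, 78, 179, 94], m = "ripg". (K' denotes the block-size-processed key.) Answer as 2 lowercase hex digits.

38

Key decimal bytes [82, 208, 125, 148, 202, 78, 179, 94] = 52 d0 7d 94 ca 4e b3 5e is 8 bytes > B = 7, so hash it first: H(key) = 02, then zero-pad to 7 bytes: K' = 02 00 00 00 00 00 00.
K' ⊕ ipad = 34 36 36 36 36 36 36.
Inner input = 34 36 36 36 36 36 36 ∥ 72 69 70 67.
Inner hash: XOR 34⊕36⊕36⊕36⊕36⊕36⊕36⊕72⊕69⊕70⊕67 = 38.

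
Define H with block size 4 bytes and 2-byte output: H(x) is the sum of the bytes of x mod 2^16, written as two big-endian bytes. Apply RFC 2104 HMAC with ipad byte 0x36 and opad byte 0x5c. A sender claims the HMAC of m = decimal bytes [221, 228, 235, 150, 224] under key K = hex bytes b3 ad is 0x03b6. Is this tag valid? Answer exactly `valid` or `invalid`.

invalid

Key hex bytes b3 ad is 2 bytes ≤ B = 4; zero-pad to 4 bytes: K' = b3 ad 00 00.
K' ⊕ ipad = 85 9b 36 36; K' ⊕ opad = ef f1 5c 5c.
Inner hash: sum = 133+155+54+54+221+228+235+150+224 = 1454 → 05 ae.
Outer hash (recomputed tag): sum = 239+241+92+92+5+174 = 843 → 03 4b.
Recomputed tag = 034b; claimed = 03b6 → mismatch.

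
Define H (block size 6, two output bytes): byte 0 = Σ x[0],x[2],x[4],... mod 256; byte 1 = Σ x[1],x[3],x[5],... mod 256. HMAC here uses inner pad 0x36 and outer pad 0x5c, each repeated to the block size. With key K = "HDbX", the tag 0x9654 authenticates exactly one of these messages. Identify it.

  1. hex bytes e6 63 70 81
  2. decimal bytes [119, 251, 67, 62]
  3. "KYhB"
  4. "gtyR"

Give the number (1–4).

4

Key "HDbX" = 48 44 62 58 is 4 bytes ≤ B = 6; zero-pad to 6 bytes: K' = 48 44 62 58 00 00.
K' ⊕ ipad = 7e 72 54 6e 36 36; K' ⊕ opad = 14 18 3e 04 5c 5c.
m1: inner = H(7e 72 54 6e 36 36 e6 63 70 81) = 5e fa; tag = H(14 18 3e 04 5c 5c 5e fa) = 0c72
m2: inner = H(7e 72 54 6e 36 36 77 fb 43 3e) = c2 4f; tag = H(14 18 3e 04 5c 5c c2 4f) = 70c7
m3: inner = H(7e 72 54 6e 36 36 4b 59 68 42) = bb b1; tag = H(14 18 3e 04 5c 5c bb b1) = 6929
m4: inner = H(7e 72 54 6e 36 36 67 74 79 52) = e8 dc; tag = H(14 18 3e 04 5c 5c e8 dc) = 9654 ← matches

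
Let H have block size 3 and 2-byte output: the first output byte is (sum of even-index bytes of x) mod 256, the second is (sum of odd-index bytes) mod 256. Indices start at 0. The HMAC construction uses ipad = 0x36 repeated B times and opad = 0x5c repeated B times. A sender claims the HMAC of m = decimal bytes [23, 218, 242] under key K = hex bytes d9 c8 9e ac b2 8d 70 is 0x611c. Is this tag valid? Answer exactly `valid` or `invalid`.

Key hex bytes d9 c8 9e ac b2 8d 70 is 7 bytes > B = 3, so hash it first: H(key) = 99 01, then zero-pad to 3 bytes: K' = 99 01 00.
K' ⊕ ipad = af 37 36; K' ⊕ opad = c5 5d 5c.
Inner hash: even-index sum = 447 mod 256 = 191; odd-index sum = 320 mod 256 = 64 → bf 40.
Outer hash (recomputed tag): even-index sum = 353 mod 256 = 97; odd-index sum = 284 mod 256 = 28 → 61 1c.
Recomputed tag = 611c; claimed = 611c → match.

valid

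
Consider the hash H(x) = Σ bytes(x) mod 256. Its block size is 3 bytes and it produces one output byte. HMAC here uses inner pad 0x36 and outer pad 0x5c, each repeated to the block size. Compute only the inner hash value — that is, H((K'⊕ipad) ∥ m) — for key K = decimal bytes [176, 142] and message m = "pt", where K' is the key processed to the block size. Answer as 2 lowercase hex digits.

58

Key decimal bytes [176, 142] = b0 8e is 2 bytes ≤ B = 3; zero-pad to 3 bytes: K' = b0 8e 00.
K' ⊕ ipad = 86 b8 36.
Inner input = 86 b8 36 ∥ 70 74.
Inner hash: sum = 134+184+54+112+116 = 600; mod 256 = 88 → 58.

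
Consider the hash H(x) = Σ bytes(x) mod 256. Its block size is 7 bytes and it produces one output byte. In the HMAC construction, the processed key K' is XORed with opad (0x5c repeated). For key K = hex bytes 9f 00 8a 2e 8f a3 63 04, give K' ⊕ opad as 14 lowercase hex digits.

Key hex bytes 9f 00 8a 2e 8f a3 63 04 is 8 bytes > B = 7, so hash it first: H(key) = f0, then zero-pad to 7 bytes: K' = f0 00 00 00 00 00 00.
XOR each byte with 0x5c: f0⊕5c=ac, 00⊕5c=5c, 00⊕5c=5c, 00⊕5c=5c, 00⊕5c=5c, 00⊕5c=5c, 00⊕5c=5c.

ac5c5c5c5c5c5c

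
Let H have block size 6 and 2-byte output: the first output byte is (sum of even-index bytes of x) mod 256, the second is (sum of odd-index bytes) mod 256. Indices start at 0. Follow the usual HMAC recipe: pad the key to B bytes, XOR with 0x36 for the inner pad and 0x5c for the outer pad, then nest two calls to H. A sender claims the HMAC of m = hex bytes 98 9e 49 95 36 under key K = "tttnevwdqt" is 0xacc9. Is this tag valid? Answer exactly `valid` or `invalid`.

Key "tttnevwdqt" = 74 74 74 6e 65 76 77 64 71 74 is 10 bytes > B = 6, so hash it first: H(key) = 35 30, then zero-pad to 6 bytes: K' = 35 30 00 00 00 00.
K' ⊕ ipad = 03 06 36 36 36 36; K' ⊕ opad = 69 6c 5c 5c 5c 5c.
Inner hash: even-index sum = 390 mod 256 = 134; odd-index sum = 421 mod 256 = 165 → 86 a5.
Outer hash (recomputed tag): even-index sum = 423 mod 256 = 167; odd-index sum = 457 mod 256 = 201 → a7 c9.
Recomputed tag = a7c9; claimed = acc9 → mismatch.

invalid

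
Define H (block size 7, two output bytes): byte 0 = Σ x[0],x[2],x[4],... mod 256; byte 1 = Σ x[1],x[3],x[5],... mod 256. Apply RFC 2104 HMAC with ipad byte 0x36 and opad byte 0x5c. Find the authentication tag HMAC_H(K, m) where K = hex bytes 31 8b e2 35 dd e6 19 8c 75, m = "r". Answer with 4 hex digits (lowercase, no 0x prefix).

Key hex bytes 31 8b e2 35 dd e6 19 8c 75 is 9 bytes > B = 7, so hash it first: H(key) = 7e 32, then zero-pad to 7 bytes: K' = 7e 32 00 00 00 00 00.
K' ⊕ ipad = 48 04 36 36 36 36 36.  K' ⊕ opad = 22 6e 5c 5c 5c 5c 5c.
Inner input = (K'⊕ipad) ∥ m = 48 04 36 36 36 36 36 ∥ 72.
Inner hash: even-index sum = 234 mod 256 = 234; odd-index sum = 226 mod 256 = 226 → ea e2.
Outer input = (K'⊕opad) ∥ inner = 22 6e 5c 5c 5c 5c 5c ∥ ea e2.
Outer hash (tag): even-index sum = 536 mod 256 = 24; odd-index sum = 528 mod 256 = 16 → 18 10.

1810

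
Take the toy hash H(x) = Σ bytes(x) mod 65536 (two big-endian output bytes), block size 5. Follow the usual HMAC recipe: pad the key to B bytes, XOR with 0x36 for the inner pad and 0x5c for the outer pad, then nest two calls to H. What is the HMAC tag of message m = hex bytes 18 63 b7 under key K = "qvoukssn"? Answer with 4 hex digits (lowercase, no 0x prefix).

Key "qvoukssn" = 71 76 6f 75 6b 73 73 6e is 8 bytes > B = 5, so hash it first: H(key) = 03 8a, then zero-pad to 5 bytes: K' = 03 8a 00 00 00.
K' ⊕ ipad = 35 bc 36 36 36.  K' ⊕ opad = 5f d6 5c 5c 5c.
Inner input = (K'⊕ipad) ∥ m = 35 bc 36 36 36 ∥ 18 63 b7.
Inner hash: sum = 53+188+54+54+54+24+99+183 = 709 → 02 c5.
Outer input = (K'⊕opad) ∥ inner = 5f d6 5c 5c 5c ∥ 02 c5.
Outer hash (tag): sum = 95+214+92+92+92+2+197 = 784 → 03 10.

0310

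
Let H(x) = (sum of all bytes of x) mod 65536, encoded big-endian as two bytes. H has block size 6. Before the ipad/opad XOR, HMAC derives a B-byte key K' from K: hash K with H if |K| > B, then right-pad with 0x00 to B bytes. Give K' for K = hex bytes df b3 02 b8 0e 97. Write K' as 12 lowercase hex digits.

dfb302b80e97

Key hex bytes df b3 02 b8 0e 97 is exactly B = 6 bytes: K' = df b3 02 b8 0e 97.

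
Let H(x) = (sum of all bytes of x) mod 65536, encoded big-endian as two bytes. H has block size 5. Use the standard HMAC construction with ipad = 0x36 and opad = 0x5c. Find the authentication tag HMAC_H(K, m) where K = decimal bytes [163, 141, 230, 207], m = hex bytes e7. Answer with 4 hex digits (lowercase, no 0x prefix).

03b3

Key decimal bytes [163, 141, 230, 207] = a3 8d e6 cf is 4 bytes ≤ B = 5; zero-pad to 5 bytes: K' = a3 8d e6 cf 00.
K' ⊕ ipad = 95 bb d0 f9 36.  K' ⊕ opad = ff d1 ba 93 5c.
Inner input = (K'⊕ipad) ∥ m = 95 bb d0 f9 36 ∥ e7.
Inner hash: sum = 149+187+208+249+54+231 = 1078 → 04 36.
Outer input = (K'⊕opad) ∥ inner = ff d1 ba 93 5c ∥ 04 36.
Outer hash (tag): sum = 255+209+186+147+92+4+54 = 947 → 03 b3.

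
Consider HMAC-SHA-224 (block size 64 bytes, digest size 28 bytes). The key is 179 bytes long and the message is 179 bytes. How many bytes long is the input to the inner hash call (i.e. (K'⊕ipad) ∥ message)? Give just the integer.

243

Key is 179 > 64 bytes, so it is hashed to 28 bytes then zero-padded to 64: |K'| = 64.
Inner input = (K'⊕ipad) ∥ m → 64 + 179 = 243 bytes.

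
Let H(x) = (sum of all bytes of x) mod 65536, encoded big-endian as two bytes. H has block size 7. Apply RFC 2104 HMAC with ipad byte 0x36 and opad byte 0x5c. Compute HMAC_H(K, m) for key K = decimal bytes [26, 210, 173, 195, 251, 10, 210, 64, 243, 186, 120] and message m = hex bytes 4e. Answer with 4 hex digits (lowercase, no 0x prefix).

0326

Key decimal bytes [26, 210, 173, 195, 251, 10, 210, 64, 243, 186, 120] = 1a d2 ad c3 fb 0a d2 40 f3 ba 78 is 11 bytes > B = 7, so hash it first: H(key) = 06 98, then zero-pad to 7 bytes: K' = 06 98 00 00 00 00 00.
K' ⊕ ipad = 30 ae 36 36 36 36 36.  K' ⊕ opad = 5a c4 5c 5c 5c 5c 5c.
Inner input = (K'⊕ipad) ∥ m = 30 ae 36 36 36 36 36 ∥ 4e.
Inner hash: sum = 48+174+54+54+54+54+54+78 = 570 → 02 3a.
Outer input = (K'⊕opad) ∥ inner = 5a c4 5c 5c 5c 5c 5c ∥ 02 3a.
Outer hash (tag): sum = 90+196+92+92+92+92+92+2+58 = 806 → 03 26.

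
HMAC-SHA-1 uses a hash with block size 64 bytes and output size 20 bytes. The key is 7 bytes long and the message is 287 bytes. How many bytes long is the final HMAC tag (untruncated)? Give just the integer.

The tag is one SHA-1 digest: 20 bytes.

20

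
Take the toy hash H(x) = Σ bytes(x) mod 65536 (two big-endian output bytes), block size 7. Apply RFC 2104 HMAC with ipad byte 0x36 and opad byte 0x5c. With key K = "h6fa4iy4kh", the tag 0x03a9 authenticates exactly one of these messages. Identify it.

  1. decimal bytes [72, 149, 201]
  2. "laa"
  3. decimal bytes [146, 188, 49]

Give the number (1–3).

1

Key "h6fa4iy4kh" = 68 36 66 61 34 69 79 34 6b 68 is 10 bytes > B = 7, so hash it first: H(key) = 03 82, then zero-pad to 7 bytes: K' = 03 82 00 00 00 00 00.
K' ⊕ ipad = 35 b4 36 36 36 36 36; K' ⊕ opad = 5f de 5c 5c 5c 5c 5c.
m1: inner = H(35 b4 36 36 36 36 36 48 95 c9) = 03 9d; tag = H(5f de 5c 5c 5c 5c 5c 03 9d) = 03a9 ← matches
m2: inner = H(35 b4 36 36 36 36 36 6c 61 61) = 03 25; tag = H(5f de 5c 5c 5c 5c 5c 03 25) = 0331
m3: inner = H(35 b4 36 36 36 36 36 92 bc 31) = 03 76; tag = H(5f de 5c 5c 5c 5c 5c 03 76) = 0382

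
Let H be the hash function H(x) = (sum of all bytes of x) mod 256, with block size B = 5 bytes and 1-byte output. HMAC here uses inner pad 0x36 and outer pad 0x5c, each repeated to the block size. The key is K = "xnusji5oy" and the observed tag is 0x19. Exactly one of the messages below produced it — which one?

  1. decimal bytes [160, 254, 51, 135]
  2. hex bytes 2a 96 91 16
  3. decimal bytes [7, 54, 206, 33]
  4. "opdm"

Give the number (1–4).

2

Key "xnusji5oy" = 78 6e 75 73 6a 69 35 6f 79 is 9 bytes > B = 5, so hash it first: H(key) = be, then zero-pad to 5 bytes: K' = be 00 00 00 00.
K' ⊕ ipad = 88 36 36 36 36; K' ⊕ opad = e2 5c 5c 5c 5c.
m1: inner = H(88 36 36 36 36 a0 fe 33 87) = b8; tag = H(e2 5c 5c 5c 5c b8) = 0a
m2: inner = H(88 36 36 36 36 2a 96 91 16) = c7; tag = H(e2 5c 5c 5c 5c c7) = 19 ← matches
m3: inner = H(88 36 36 36 36 07 36 ce 21) = 8c; tag = H(e2 5c 5c 5c 5c 8c) = de
m4: inner = H(88 36 36 36 36 6f 70 64 6d) = 10; tag = H(e2 5c 5c 5c 5c 10) = 62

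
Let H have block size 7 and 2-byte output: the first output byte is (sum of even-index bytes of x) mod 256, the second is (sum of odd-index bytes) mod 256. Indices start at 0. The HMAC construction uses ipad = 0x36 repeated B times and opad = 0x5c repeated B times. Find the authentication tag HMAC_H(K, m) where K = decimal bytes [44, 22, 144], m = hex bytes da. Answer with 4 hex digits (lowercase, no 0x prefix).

5a2e

Key decimal bytes [44, 22, 144] = 2c 16 90 is 3 bytes ≤ B = 7; zero-pad to 7 bytes: K' = 2c 16 90 00 00 00 00.
K' ⊕ ipad = 1a 20 a6 36 36 36 36.  K' ⊕ opad = 70 4a cc 5c 5c 5c 5c.
Inner input = (K'⊕ipad) ∥ m = 1a 20 a6 36 36 36 36 ∥ da.
Inner hash: even-index sum = 300 mod 256 = 44; odd-index sum = 358 mod 256 = 102 → 2c 66.
Outer input = (K'⊕opad) ∥ inner = 70 4a cc 5c 5c 5c 5c ∥ 2c 66.
Outer hash (tag): even-index sum = 602 mod 256 = 90; odd-index sum = 302 mod 256 = 46 → 5a 2e.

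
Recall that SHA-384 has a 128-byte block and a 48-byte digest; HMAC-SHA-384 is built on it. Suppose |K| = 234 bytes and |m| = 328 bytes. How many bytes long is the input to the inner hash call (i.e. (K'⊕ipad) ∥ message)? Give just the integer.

456

Key is 234 > 128 bytes, so it is hashed to 48 bytes then zero-padded to 128: |K'| = 128.
Inner input = (K'⊕ipad) ∥ m → 128 + 328 = 456 bytes.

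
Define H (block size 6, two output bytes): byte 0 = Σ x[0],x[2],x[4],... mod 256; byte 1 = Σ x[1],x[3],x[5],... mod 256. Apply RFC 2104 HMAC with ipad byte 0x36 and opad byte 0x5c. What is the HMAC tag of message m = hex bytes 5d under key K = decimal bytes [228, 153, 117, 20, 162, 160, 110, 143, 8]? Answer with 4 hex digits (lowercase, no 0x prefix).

f58e

Key decimal bytes [228, 153, 117, 20, 162, 160, 110, 143, 8] = e4 99 75 14 a2 a0 6e 8f 08 is 9 bytes > B = 6, so hash it first: H(key) = 71 dc, then zero-pad to 6 bytes: K' = 71 dc 00 00 00 00.
K' ⊕ ipad = 47 ea 36 36 36 36.  K' ⊕ opad = 2d 80 5c 5c 5c 5c.
Inner input = (K'⊕ipad) ∥ m = 47 ea 36 36 36 36 ∥ 5d.
Inner hash: even-index sum = 272 mod 256 = 16; odd-index sum = 342 mod 256 = 86 → 10 56.
Outer input = (K'⊕opad) ∥ inner = 2d 80 5c 5c 5c 5c ∥ 10 56.
Outer hash (tag): even-index sum = 245 mod 256 = 245; odd-index sum = 398 mod 256 = 142 → f5 8e.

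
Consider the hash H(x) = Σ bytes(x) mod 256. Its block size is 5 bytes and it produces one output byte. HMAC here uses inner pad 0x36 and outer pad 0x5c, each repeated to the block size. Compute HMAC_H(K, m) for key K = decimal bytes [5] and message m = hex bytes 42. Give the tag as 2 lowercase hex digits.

16

Key decimal bytes [5] = 05 is 1 byte ≤ B = 5; zero-pad to 5 bytes: K' = 05 00 00 00 00.
K' ⊕ ipad = 33 36 36 36 36.  K' ⊕ opad = 59 5c 5c 5c 5c.
Inner input = (K'⊕ipad) ∥ m = 33 36 36 36 36 ∥ 42.
Inner hash: sum = 51+54+54+54+54+66 = 333; mod 256 = 77 → 4d.
Outer input = (K'⊕opad) ∥ inner = 59 5c 5c 5c 5c ∥ 4d.
Outer hash (tag): sum = 89+92+92+92+92+77 = 534; mod 256 = 22 → 16.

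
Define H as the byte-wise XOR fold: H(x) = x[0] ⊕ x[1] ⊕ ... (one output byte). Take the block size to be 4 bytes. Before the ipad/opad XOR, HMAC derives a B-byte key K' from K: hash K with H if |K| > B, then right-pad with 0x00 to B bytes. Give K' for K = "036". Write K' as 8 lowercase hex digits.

Key "036" = 30 33 36 is 3 bytes ≤ B = 4; zero-pad to 4 bytes: K' = 30 33 36 00.

30333600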